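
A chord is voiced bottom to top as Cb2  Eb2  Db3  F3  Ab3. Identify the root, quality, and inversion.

The distinct note names are Cb, Eb, Db, F, Ab. Stacked in thirds they read Db–F–Ab–Cb–Eb, which is a dominant ninth chord on Db.
Cb is the seventh of Db dominant ninth; seventh in the bass means third inversion.

Db dominant ninth, third inversion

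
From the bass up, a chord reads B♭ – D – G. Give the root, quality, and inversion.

Reducing to letter names: Bb, D, G. These stack in thirds as G–Bb–D — a G minor triad.
Bb is the third of G minor; third in the bass means first inversion (figured bass 6).

G minor, first inversion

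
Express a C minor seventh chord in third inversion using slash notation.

Third inversion of C minor seventh has the seventh (Bb) in the bass. As a slash chord: Cm7/Bb.

Cm7/Bb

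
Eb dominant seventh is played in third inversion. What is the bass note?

In third inversion the seventh is lowest. For Eb dominant seventh (Eb–G–Bb–Db) that is Db.

Db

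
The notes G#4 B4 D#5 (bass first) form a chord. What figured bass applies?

5/3

The notes G#, B, D# stack in thirds as G#–B–D# — a G# minor triad. The bass G# is the root, so this is root position: figured 5/3.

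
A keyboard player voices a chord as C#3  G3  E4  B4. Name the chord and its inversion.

The pitch classes C#, G, E, B arrange in thirds as C#–E–G–B: a C# half-diminished seventh chord.
C# is the root of C# half-diminished seventh; root in the bass means root position (figured bass 7).

C# half-diminished seventh, root position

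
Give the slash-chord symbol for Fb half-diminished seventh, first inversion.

Fbø7/Abb

First inversion of Fb half-diminished seventh has the third (Abb) in the bass. As a slash chord: Fbø7/Abb.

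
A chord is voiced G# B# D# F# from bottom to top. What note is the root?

G#

The distinct letter names are G#, B#, D#, F#. Arranged as a stack of thirds they read G#–B#–D#–F#, so G# is the root (a G# dominant seventh chord).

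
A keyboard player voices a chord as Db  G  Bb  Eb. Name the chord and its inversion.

The pitch classes Db, G, Bb, Eb arrange in thirds as Eb–G–Bb–Db: an Eb dominant seventh chord.
The lowest note is Db, the seventh of the chord, so this is third inversion (figured bass 4/2).

Eb dominant seventh, third inversion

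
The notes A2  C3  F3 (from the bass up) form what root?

F

Reordering A, C, F into stacked thirds gives F–A–C; the bottom of that stack, F, is the root.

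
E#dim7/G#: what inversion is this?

first inversion

E#dim7/G# means E# diminished seventh with G# in the bass. G# is the third of E# diminished seventh (E#–G#–B–D), so this is first inversion.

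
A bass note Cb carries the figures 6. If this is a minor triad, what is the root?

The figures 6 mean the third of the chord is in the bass. If Cb is the third of a minor triad, the root is Ab (chord tones Ab–Cb–Eb).

Ab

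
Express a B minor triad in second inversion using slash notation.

Second inversion of B minor has the fifth (F#) in the bass. As a slash chord: Bm/F#.

Bm/F#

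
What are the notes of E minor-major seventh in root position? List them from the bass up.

E, G, B, D#

E minor-major seventh is E–G–B–D#. Root position puts the root (E) in the bass, with the remaining tones above: E, G, B, D#.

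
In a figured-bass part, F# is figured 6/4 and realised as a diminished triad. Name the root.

The figures 6/4 mean the fifth of the chord is in the bass. If F# is the fifth of a diminished triad, the root is B# (chord tones B#–D#–F#).

B#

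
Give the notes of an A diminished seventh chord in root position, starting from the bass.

A, C, Eb, Gb

Spelling A diminished seventh: A–C–Eb–Gb. In root position the root is bass, giving A, C, Eb, Gb from the bottom.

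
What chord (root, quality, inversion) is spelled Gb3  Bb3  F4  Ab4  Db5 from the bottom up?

Gb major ninth, root position

The distinct note names are Gb, Bb, F, Ab, Db. Stacked in thirds they read Gb–Bb–Db–F–Ab, which is a major ninth chord on Gb.
Gb is the root of Gb major ninth; root in the bass means root position.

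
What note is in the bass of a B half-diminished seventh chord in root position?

B

The root of B half-diminished seventh (B–D–F–A) is B; that is the bass in root position.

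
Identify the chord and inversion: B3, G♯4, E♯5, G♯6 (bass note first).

E# diminished, second inversion

The distinct note names are B, G#, E#. Stacked in thirds they read E#–G#–B, which is a diminished triad on E#.
B is the fifth of E# diminished; fifth in the bass means second inversion (figured bass 6/4).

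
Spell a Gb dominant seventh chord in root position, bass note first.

Gb, Bb, Db, Fb

Gb dominant seventh is Gb–Bb–Db–Fb. Root position puts the root (Gb) in the bass, with the remaining tones above: Gb, Bb, Db, Fb.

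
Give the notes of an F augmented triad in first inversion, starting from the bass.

F augmented is F–A–C#. First inversion puts the third (A) in the bass, with the remaining tones above: A, C#, F.

A, C#, F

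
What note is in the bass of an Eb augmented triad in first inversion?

G

The third of Eb augmented (Eb–G–B) is G; that is the bass in first inversion.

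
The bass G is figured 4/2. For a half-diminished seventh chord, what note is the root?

The figures 4/2 mean the seventh of the chord is in the bass. If G is the seventh of a half-diminished seventh chord, the root is A (chord tones A–C–Eb–G).

A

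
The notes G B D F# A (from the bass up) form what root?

G, B, D, F#, A are the tones of a G major ninth chord (G–B–D–F#–A), making G the root.

G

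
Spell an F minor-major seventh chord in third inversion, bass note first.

E, F, Ab, C

Spelling F minor-major seventh: F–Ab–C–E. In third inversion the seventh is bass, giving E, F, Ab, C from the bottom.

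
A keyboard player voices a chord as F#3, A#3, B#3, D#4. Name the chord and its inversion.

The distinct note names are F#, A#, B#, D#. Stacked in thirds they read B#–D#–F#–A#, which is a half-diminished seventh chord on B#.
F# is the fifth of B# half-diminished seventh; fifth in the bass means second inversion (figured bass 4/3).

B# half-diminished seventh, second inversion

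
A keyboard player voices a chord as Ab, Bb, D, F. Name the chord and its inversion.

Bb dominant seventh, third inversion

The pitch classes Ab, Bb, D, F arrange in thirds as Bb–D–F–Ab: a Bb dominant seventh chord.
With the seventh (Ab) in the bass, the chord is in third inversion (figured bass 4/2).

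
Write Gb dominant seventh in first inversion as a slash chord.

First inversion of Gb dominant seventh has the third (Bb) in the bass. As a slash chord: Gb7/Bb.

Gb7/Bb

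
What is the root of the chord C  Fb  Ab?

Fb

Reordering C, Fb, Ab into stacked thirds gives Fb–Ab–C; the bottom of that stack, Fb, is the root.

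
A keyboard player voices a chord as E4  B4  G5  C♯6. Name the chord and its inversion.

The distinct note names are E, B, G, C#. Stacked in thirds they read C#–E–G–B, which is a half-diminished seventh chord on C#.
With the third (E) in the bass, the chord is in first inversion (figured bass 6/5).

C# half-diminished seventh, first inversion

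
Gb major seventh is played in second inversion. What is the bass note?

Db

The fifth of Gb major seventh (Gb–Bb–Db–F) is Db; that is the bass in second inversion.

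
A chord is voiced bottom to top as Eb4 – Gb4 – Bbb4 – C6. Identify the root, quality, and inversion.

C diminished seventh, first inversion

The distinct note names are Eb, Gb, Bbb, C. Stacked in thirds they read C–Eb–Gb–Bbb, which is a diminished seventh chord on C.
With the third (Eb) in the bass, the chord is in first inversion (figured bass 6/5).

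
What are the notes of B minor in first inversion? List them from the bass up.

Spelling B minor: B–D–F#. In first inversion the third is bass, giving D, F#, B from the bottom.

D, F#, B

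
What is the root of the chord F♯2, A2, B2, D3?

B

The distinct letter names are F#, A, B, D. Arranged as a stack of thirds they read B–D–F#–A, so B is the root (a B minor seventh chord).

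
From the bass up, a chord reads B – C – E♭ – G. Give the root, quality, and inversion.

C minor-major seventh, third inversion

The distinct note names are B, C, Eb, G. Stacked in thirds they read C–Eb–G–B, which is a minor-major seventh chord on C.
With the seventh (B) in the bass, the chord is in third inversion (figured bass 4/2).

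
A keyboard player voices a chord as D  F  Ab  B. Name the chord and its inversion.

B diminished seventh, first inversion

The pitch classes D, F, Ab, B arrange in thirds as B–D–F–Ab: a B diminished seventh chord.
With the third (D) in the bass, the chord is in first inversion (figured bass 6/5).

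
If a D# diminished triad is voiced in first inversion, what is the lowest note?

F#

In first inversion the third is lowest. For D# diminished (D#–F#–A) that is F#.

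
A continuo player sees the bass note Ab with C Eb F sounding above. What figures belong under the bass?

6/5

The notes Ab, C, Eb, F stack in thirds as F–Ab–C–Eb — an F minor seventh chord. The bass Ab is the third, so this is first inversion: figured 6/5.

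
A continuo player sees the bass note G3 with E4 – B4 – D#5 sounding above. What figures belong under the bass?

The notes G, E, B, D# stack in thirds as E–G–B–D# — an E minor-major seventh chord. The bass G is the third, so this is first inversion: figured 6/5.

6/5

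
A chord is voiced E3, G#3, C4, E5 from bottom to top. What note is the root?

E, G#, C are the tones of a C augmented triad (C–E–G#), making C the root.

C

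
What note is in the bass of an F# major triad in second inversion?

C#

In second inversion the fifth is lowest. For F# major (F#–A#–C#) that is C#.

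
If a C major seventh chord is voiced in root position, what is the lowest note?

C

C major seventh is C–E–G–B. Root position places the root in the bass: C.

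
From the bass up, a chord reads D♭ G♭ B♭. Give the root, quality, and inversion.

Gb major, second inversion

Reducing to letter names: Db, Gb, Bb. These stack in thirds as Gb–Bb–Db — a Gb major triad.
The lowest note is Db, the fifth of the chord, so this is second inversion (figured bass 6/4).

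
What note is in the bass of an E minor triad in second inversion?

B

In second inversion the fifth is lowest. For E minor (E–G–B) that is B.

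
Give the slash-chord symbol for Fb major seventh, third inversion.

Fbmaj7/Eb

Third inversion of Fb major seventh has the seventh (Eb) in the bass. As a slash chord: Fbmaj7/Eb.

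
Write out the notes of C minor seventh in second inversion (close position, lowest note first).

Spelling C minor seventh: C–Eb–G–Bb. In second inversion the fifth is bass, giving G, Bb, C, Eb from the bottom.

G, Bb, C, Eb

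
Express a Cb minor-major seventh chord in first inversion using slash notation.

First inversion of Cb minor-major seventh has the third (Ebb) in the bass. As a slash chord: Cbm(maj7)/Ebb.

Cbm(maj7)/Ebb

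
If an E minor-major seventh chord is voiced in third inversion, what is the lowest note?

E minor-major seventh is E–G–B–D#. Third inversion places the seventh in the bass: D#.

D#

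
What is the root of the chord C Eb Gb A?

A

C, Eb, Gb, A are the tones of an A diminished seventh chord (A–C–Eb–Gb), making A the root.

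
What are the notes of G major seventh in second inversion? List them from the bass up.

Spelling G major seventh: G–B–D–F#. In second inversion the fifth is bass, giving D, F#, G, B from the bottom.

D, F#, G, B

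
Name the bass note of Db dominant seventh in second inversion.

In second inversion the fifth is lowest. For Db dominant seventh (Db–F–Ab–Cb) that is Ab.

Ab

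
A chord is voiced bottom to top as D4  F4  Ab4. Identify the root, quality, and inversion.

Reducing to letter names: D, F, Ab. These stack in thirds as D–F–Ab — a D diminished triad.
With the root (D) in the bass, the chord is in root position (figured bass 5/3).

D diminished, root position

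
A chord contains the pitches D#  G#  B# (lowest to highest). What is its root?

G#

Reordering D#, G#, B# into stacked thirds gives G#–B#–D#; the bottom of that stack, G#, is the root.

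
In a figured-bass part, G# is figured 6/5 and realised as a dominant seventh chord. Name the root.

The figures 6/5 mean the third of the chord is in the bass. If G# is the third of a dominant seventh chord, the root is E (chord tones E–G#–B–D).

E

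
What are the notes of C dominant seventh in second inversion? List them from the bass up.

G, Bb, C, E

Spelling C dominant seventh: C–E–G–Bb. In second inversion the fifth is bass, giving G, Bb, C, E from the bottom.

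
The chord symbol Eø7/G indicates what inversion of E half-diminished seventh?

first inversion

Eø7/G means E half-diminished seventh with G in the bass. G is the third of E half-diminished seventh (E–G–Bb–D), so this is first inversion.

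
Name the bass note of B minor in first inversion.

The third of B minor (B–D–F#) is D; that is the bass in first inversion.

D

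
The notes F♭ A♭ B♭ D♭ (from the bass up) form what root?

Bb

The distinct letter names are Fb, Ab, Bb, Db. Arranged as a stack of thirds they read Bb–Db–Fb–Ab, so Bb is the root (a Bb half-diminished seventh chord).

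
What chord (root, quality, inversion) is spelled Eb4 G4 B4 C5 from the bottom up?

The pitch classes Eb, G, B, C arrange in thirds as C–Eb–G–B: a C minor-major seventh chord.
With the third (Eb) in the bass, the chord is in first inversion (figured bass 6/5).

C minor-major seventh, first inversion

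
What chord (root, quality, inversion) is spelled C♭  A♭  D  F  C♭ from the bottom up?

Reducing to letter names: Cb, Ab, D, F. These stack in thirds as D–F–Ab–Cb — a D diminished seventh chord.
Cb is the seventh of D diminished seventh; seventh in the bass means third inversion (figured bass 4/2).

D diminished seventh, third inversion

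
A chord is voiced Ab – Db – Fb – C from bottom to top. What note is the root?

Ab, Db, Fb, C are the tones of a Db minor-major seventh chord (Db–Fb–Ab–C), making Db the root.

Db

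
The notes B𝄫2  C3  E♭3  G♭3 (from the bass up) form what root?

C

The distinct letter names are Bbb, C, Eb, Gb. Arranged as a stack of thirds they read C–Eb–Gb–Bbb, so C is the root (a C diminished seventh chord).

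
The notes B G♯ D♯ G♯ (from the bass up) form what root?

The distinct letter names are B, G#, D#. Arranged as a stack of thirds they read G#–B–D#, so G# is the root (a G# minor triad).

G#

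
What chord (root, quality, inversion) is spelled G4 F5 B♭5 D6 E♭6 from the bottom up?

The pitch classes G, F, Bb, D, Eb arrange in thirds as Eb–G–Bb–D–F: an Eb major ninth chord.
G is the third of Eb major ninth; third in the bass means first inversion.

Eb major ninth, first inversion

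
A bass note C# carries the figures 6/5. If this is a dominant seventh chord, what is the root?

The figures 6/5 mean the third of the chord is in the bass. If C# is the third of a dominant seventh chord, the root is A (chord tones A–C#–E–G).

A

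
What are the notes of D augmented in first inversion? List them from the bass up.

F#, A#, D

The chord tones are D–F#–A#. With the third (F#) lowest for first inversion: F#, A#, D.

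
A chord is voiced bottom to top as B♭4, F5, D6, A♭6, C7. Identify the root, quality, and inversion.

Bb dominant ninth, root position

The distinct note names are Bb, F, D, Ab, C. Stacked in thirds they read Bb–D–F–Ab–C, which is a dominant ninth chord on Bb.
With the root (Bb) in the bass, the chord is in root position.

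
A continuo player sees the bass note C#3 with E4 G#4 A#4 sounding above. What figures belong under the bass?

The notes C#, E, G#, A# stack in thirds as A#–C#–E–G# — an A# half-diminished seventh chord. The bass C# is the third, so this is first inversion: figured 6/5.

6/5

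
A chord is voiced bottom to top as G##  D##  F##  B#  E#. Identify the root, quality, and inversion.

E# major ninth, first inversion

The distinct note names are G##, D##, F##, B#, E#. Stacked in thirds they read E#–G##–B#–D##–F##, which is a major ninth chord on E#.
With the third (G##) in the bass, the chord is in first inversion.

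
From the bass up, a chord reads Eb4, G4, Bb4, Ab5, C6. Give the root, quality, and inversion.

Ab major ninth, second inversion

Reducing to letter names: Eb, G, Bb, Ab, C. These stack in thirds as Ab–C–Eb–G–Bb — an Ab major ninth chord.
With the fifth (Eb) in the bass, the chord is in second inversion.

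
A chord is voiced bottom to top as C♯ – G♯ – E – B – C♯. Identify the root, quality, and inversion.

The distinct note names are C#, G#, E, B. Stacked in thirds they read C#–E–G#–B, which is a minor seventh chord on C#.
The lowest note is C#, the root of the chord, so this is root position (figured bass 7).

C# minor seventh, root position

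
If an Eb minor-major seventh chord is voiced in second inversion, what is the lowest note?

Bb

In second inversion the fifth is lowest. For Eb minor-major seventh (Eb–Gb–Bb–D) that is Bb.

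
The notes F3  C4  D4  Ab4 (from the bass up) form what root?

Reordering F, C, D, Ab into stacked thirds gives D–F–Ab–C; the bottom of that stack, D, is the root.

D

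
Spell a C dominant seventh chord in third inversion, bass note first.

Spelling C dominant seventh: C–E–G–Bb. In third inversion the seventh is bass, giving Bb, C, E, G from the bottom.

Bb, C, E, G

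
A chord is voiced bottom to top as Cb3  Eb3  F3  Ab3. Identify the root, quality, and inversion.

The pitch classes Cb, Eb, F, Ab arrange in thirds as F–Ab–Cb–Eb: an F half-diminished seventh chord.
Cb is the fifth of F half-diminished seventh; fifth in the bass means second inversion (figured bass 4/3).

F half-diminished seventh, second inversion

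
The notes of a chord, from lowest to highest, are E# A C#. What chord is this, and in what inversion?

The distinct note names are E#, A, C#. Stacked in thirds they read A–C#–E#, which is an augmented triad on A.
E# is the fifth of A augmented; fifth in the bass means second inversion (figured bass 6/4).

A augmented, second inversion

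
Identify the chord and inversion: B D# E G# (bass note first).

Reducing to letter names: B, D#, E, G#. These stack in thirds as E–G#–B–D# — an E major seventh chord.
B is the fifth of E major seventh; fifth in the bass means second inversion (figured bass 4/3).

E major seventh, second inversion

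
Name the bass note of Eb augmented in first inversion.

G

Eb augmented is Eb–G–B. First inversion places the third in the bass: G.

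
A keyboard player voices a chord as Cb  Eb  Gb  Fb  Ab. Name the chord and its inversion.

The pitch classes Cb, Eb, Gb, Fb, Ab arrange in thirds as Fb–Ab–Cb–Eb–Gb: an Fb major ninth chord.
With the fifth (Cb) in the bass, the chord is in second inversion.

Fb major ninth, second inversion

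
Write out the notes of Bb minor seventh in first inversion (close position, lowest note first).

Spelling Bb minor seventh: Bb–Db–F–Ab. In first inversion the third is bass, giving Db, F, Ab, Bb from the bottom.

Db, F, Ab, Bb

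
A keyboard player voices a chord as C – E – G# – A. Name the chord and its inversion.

The distinct note names are C, E, G#, A. Stacked in thirds they read A–C–E–G#, which is a minor-major seventh chord on A.
C is the third of A minor-major seventh; third in the bass means first inversion (figured bass 6/5).

A minor-major seventh, first inversion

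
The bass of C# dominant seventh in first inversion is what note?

C# dominant seventh is C#–E#–G#–B. First inversion places the third in the bass: E#.

E#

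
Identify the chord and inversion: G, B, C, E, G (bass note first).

C major seventh, second inversion

The pitch classes G, B, C, E arrange in thirds as C–E–G–B: a C major seventh chord.
G is the fifth of C major seventh; fifth in the bass means second inversion (figured bass 4/3).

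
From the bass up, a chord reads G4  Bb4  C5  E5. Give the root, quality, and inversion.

Reducing to letter names: G, Bb, C, E. These stack in thirds as C–E–G–Bb — a C dominant seventh chord.
G is the fifth of C dominant seventh; fifth in the bass means second inversion (figured bass 4/3).

C dominant seventh, second inversion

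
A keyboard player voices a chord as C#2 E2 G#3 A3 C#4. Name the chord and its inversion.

A major seventh, first inversion

Reducing to letter names: C#, E, G#, A. These stack in thirds as A–C#–E–G# — an A major seventh chord.
With the third (C#) in the bass, the chord is in first inversion (figured bass 6/5).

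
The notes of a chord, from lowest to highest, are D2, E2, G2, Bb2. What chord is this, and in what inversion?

E half-diminished seventh, third inversion

The distinct note names are D, E, G, Bb. Stacked in thirds they read E–G–Bb–D, which is a half-diminished seventh chord on E.
The lowest note is D, the seventh of the chord, so this is third inversion (figured bass 4/2).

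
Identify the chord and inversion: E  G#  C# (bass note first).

C# minor, first inversion

Reducing to letter names: E, G#, C#. These stack in thirds as C#–E–G# — a C# minor triad.
With the third (E) in the bass, the chord is in first inversion (figured bass 6).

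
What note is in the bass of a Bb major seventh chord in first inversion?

D

Bb major seventh is Bb–D–F–A. First inversion places the third in the bass: D.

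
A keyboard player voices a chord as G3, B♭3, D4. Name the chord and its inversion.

G minor, root position

Reducing to letter names: G, Bb, D. These stack in thirds as G–Bb–D — a G minor triad.
G is the root of G minor; root in the bass means root position (figured bass 5/3).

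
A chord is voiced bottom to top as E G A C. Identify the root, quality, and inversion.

A minor seventh, second inversion

Reducing to letter names: E, G, A, C. These stack in thirds as A–C–E–G — an A minor seventh chord.
E is the fifth of A minor seventh; fifth in the bass means second inversion (figured bass 4/3).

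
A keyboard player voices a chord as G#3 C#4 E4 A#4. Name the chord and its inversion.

Reducing to letter names: G#, C#, E, A#. These stack in thirds as A#–C#–E–G# — an A# half-diminished seventh chord.
With the seventh (G#) in the bass, the chord is in third inversion (figured bass 4/2).

A# half-diminished seventh, third inversion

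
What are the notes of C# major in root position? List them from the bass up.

The chord tones are C#–E#–G#. With the root (C#) lowest for root position: C#, E#, G#.

C#, E#, G#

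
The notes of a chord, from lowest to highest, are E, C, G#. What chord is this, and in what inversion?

C augmented, first inversion

Reducing to letter names: E, C, G#. These stack in thirds as C–E–G# — a C augmented triad.
With the third (E) in the bass, the chord is in first inversion (figured bass 6).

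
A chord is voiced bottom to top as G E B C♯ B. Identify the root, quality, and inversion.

C# half-diminished seventh, second inversion

The distinct note names are G, E, B, C#. Stacked in thirds they read C#–E–G–B, which is a half-diminished seventh chord on C#.
G is the fifth of C# half-diminished seventh; fifth in the bass means second inversion (figured bass 4/3).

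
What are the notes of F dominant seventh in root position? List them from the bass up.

The chord tones are F–A–C–Eb. With the root (F) lowest for root position: F, A, C, Eb.

F, A, C, Eb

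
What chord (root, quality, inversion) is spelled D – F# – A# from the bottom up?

D augmented, root position

The distinct note names are D, F#, A#. Stacked in thirds they read D–F#–A#, which is an augmented triad on D.
With the root (D) in the bass, the chord is in root position (figured bass 5/3).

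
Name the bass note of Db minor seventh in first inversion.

Fb

In first inversion the third is lowest. For Db minor seventh (Db–Fb–Ab–Cb) that is Fb.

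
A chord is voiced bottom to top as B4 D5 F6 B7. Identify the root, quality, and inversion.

The pitch classes B, D, F arrange in thirds as B–D–F: a B diminished triad.
With the root (B) in the bass, the chord is in root position (figured bass 5/3).

B diminished, root position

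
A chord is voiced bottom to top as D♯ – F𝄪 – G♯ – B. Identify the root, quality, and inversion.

G# minor-major seventh, second inversion

Reducing to letter names: D#, F##, G#, B. These stack in thirds as G#–B–D#–F## — a G# minor-major seventh chord.
With the fifth (D#) in the bass, the chord is in second inversion (figured bass 4/3).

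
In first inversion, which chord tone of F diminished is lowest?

The third of F diminished (F–Ab–Cb) is Ab; that is the bass in first inversion.

Ab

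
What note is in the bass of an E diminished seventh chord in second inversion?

E diminished seventh is E–G–Bb–Db. Second inversion places the fifth in the bass: Bb.

Bb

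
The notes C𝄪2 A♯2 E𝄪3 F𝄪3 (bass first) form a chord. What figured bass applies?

4/3

The notes C##, A#, E##, F## stack in thirds as F##–A#–C##–E## — an F## minor-major seventh chord. The bass C## is the fifth, so this is second inversion: figured 4/3.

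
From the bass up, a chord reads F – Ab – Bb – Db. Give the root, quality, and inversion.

The distinct note names are F, Ab, Bb, Db. Stacked in thirds they read Bb–Db–F–Ab, which is a minor seventh chord on Bb.
With the fifth (F) in the bass, the chord is in second inversion (figured bass 4/3).

Bb minor seventh, second inversion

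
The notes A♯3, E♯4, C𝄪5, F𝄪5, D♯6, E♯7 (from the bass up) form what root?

D#

The distinct letter names are A#, E#, C##, F##, D#. Arranged as a stack of thirds they read D#–F##–A#–C##–E#, so D# is the root (a D# major ninth chord).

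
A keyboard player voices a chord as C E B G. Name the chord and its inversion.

C major seventh, root position

Reducing to letter names: C, E, B, G. These stack in thirds as C–E–G–B — a C major seventh chord.
C is the root of C major seventh; root in the bass means root position (figured bass 7).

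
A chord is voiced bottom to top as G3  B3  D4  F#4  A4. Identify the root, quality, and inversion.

G major ninth, root position

The distinct note names are G, B, D, F#, A. Stacked in thirds they read G–B–D–F#–A, which is a major ninth chord on G.
The lowest note is G, the root of the chord, so this is root position.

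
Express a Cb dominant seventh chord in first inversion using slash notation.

First inversion of Cb dominant seventh has the third (Eb) in the bass. As a slash chord: Cb7/Eb.

Cb7/Eb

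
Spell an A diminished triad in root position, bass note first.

A, C, Eb

Spelling A diminished: A–C–Eb. In root position the root is bass, giving A, C, Eb from the bottom.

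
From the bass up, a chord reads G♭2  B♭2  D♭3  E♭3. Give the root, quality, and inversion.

Eb minor seventh, first inversion

The pitch classes Gb, Bb, Db, Eb arrange in thirds as Eb–Gb–Bb–Db: an Eb minor seventh chord.
The lowest note is Gb, the third of the chord, so this is first inversion (figured bass 6/5).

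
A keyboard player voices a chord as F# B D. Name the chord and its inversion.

Reducing to letter names: F#, B, D. These stack in thirds as B–D–F# — a B minor triad.
The lowest note is F#, the fifth of the chord, so this is second inversion (figured bass 6/4).

B minor, second inversion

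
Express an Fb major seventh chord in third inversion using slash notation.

Fbmaj7/Eb

Third inversion of Fb major seventh has the seventh (Eb) in the bass. As a slash chord: Fbmaj7/Eb.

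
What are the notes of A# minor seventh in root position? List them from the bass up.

The chord tones are A#–C#–E#–G#. With the root (A#) lowest for root position: A#, C#, E#, G#.

A#, C#, E#, G#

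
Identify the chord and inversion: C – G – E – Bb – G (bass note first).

C dominant seventh, root position

The distinct note names are C, G, E, Bb. Stacked in thirds they read C–E–G–Bb, which is a dominant seventh chord on C.
The lowest note is C, the root of the chord, so this is root position (figured bass 7).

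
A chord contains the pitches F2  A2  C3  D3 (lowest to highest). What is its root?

D

F, A, C, D are the tones of a D minor seventh chord (D–F–A–C), making D the root.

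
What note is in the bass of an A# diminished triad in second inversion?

A# diminished is A#–C#–E. Second inversion places the fifth in the bass: E.

E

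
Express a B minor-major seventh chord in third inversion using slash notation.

Bm(maj7)/A#

Third inversion of B minor-major seventh has the seventh (A#) in the bass. As a slash chord: Bm(maj7)/A#.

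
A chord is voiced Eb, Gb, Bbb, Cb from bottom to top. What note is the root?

Reordering Eb, Gb, Bbb, Cb into stacked thirds gives Cb–Eb–Gb–Bbb; the bottom of that stack, Cb, is the root.

Cb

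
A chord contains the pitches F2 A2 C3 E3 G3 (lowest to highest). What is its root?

The distinct letter names are F, A, C, E, G. Arranged as a stack of thirds they read F–A–C–E–G, so F is the root (an F major ninth chord).

F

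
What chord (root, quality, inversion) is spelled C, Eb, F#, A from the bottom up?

Reducing to letter names: C, Eb, F#, A. These stack in thirds as F#–A–C–Eb — an F# diminished seventh chord.
C is the fifth of F# diminished seventh; fifth in the bass means second inversion (figured bass 4/3).

F# diminished seventh, second inversion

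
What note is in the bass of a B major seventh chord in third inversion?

A#

In third inversion the seventh is lowest. For B major seventh (B–D#–F#–A#) that is A#.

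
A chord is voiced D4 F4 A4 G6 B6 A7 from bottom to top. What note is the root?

G

Reordering D, F, A, G, B into stacked thirds gives G–B–D–F–A; the bottom of that stack, G, is the root.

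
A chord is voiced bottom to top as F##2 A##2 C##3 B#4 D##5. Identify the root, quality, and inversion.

The pitch classes F##, A##, C##, B#, D## arrange in thirds as B#–D##–F##–A##–C##: a B# major ninth chord.
F## is the fifth of B# major ninth; fifth in the bass means second inversion.

B# major ninth, second inversion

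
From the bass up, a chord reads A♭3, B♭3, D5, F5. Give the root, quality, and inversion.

The distinct note names are Ab, Bb, D, F. Stacked in thirds they read Bb–D–F–Ab, which is a dominant seventh chord on Bb.
Ab is the seventh of Bb dominant seventh; seventh in the bass means third inversion (figured bass 4/2).

Bb dominant seventh, third inversion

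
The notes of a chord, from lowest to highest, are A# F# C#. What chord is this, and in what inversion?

F# major, first inversion

The pitch classes A#, F#, C# arrange in thirds as F#–A#–C#: an F# major triad.
With the third (A#) in the bass, the chord is in first inversion (figured bass 6).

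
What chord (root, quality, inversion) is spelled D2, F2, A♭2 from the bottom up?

The pitch classes D, F, Ab arrange in thirds as D–F–Ab: a D diminished triad.
D is the root of D diminished; root in the bass means root position (figured bass 5/3).

D diminished, root position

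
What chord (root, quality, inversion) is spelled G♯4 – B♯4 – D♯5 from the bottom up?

The pitch classes G#, B#, D# arrange in thirds as G#–B#–D#: a G# major triad.
With the root (G#) in the bass, the chord is in root position (figured bass 5/3).

G# major, root position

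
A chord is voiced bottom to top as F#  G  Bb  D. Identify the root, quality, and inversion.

Reducing to letter names: F#, G, Bb, D. These stack in thirds as G–Bb–D–F# — a G minor-major seventh chord.
F# is the seventh of G minor-major seventh; seventh in the bass means third inversion (figured bass 4/2).

G minor-major seventh, third inversion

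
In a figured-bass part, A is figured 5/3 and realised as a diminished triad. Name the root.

The figures 5/3 mean the root of the chord is in the bass. If A is the root of a diminished triad, the root is A (chord tones A–C–Eb).

A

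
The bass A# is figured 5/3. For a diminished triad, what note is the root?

A#

The figures 5/3 mean the root of the chord is in the bass. If A# is the root of a diminished triad, the root is A# (chord tones A#–C#–E).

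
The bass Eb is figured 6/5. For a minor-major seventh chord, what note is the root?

C

The figures 6/5 mean the third of the chord is in the bass. If Eb is the third of a minor-major seventh chord, the root is C (chord tones C–Eb–G–B).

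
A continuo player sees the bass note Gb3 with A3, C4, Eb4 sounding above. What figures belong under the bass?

4/2

The notes Gb, A, C, Eb stack in thirds as A–C–Eb–Gb — an A diminished seventh chord. The bass Gb is the seventh, so this is third inversion: figured 4/2.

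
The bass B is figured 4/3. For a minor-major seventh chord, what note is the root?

E

The figures 4/3 mean the fifth of the chord is in the bass. If B is the fifth of a minor-major seventh chord, the root is E (chord tones E–G–B–D#).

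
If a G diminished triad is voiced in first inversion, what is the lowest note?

The third of G diminished (G–Bb–Db) is Bb; that is the bass in first inversion.

Bb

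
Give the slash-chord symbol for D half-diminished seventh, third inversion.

Dø7/C

Third inversion of D half-diminished seventh has the seventh (C) in the bass. As a slash chord: Dø7/C.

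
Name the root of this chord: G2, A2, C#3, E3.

A

G, A, C#, E are the tones of an A dominant seventh chord (A–C#–E–G), making A the root.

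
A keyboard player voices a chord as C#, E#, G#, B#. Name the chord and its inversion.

C# major seventh, root position

Reducing to letter names: C#, E#, G#, B#. These stack in thirds as C#–E#–G#–B# — a C# major seventh chord.
The lowest note is C#, the root of the chord, so this is root position (figured bass 7).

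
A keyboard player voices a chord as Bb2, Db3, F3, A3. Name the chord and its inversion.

The distinct note names are Bb, Db, F, A. Stacked in thirds they read Bb–Db–F–A, which is a minor-major seventh chord on Bb.
The lowest note is Bb, the root of the chord, so this is root position (figured bass 7).

Bb minor-major seventh, root position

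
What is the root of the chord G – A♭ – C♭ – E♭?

Ab

Reordering G, Ab, Cb, Eb into stacked thirds gives Ab–Cb–Eb–G; the bottom of that stack, Ab, is the root.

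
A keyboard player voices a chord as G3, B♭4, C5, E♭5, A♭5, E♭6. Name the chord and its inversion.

The pitch classes G, Bb, C, Eb, Ab arrange in thirds as Ab–C–Eb–G–Bb: an Ab major ninth chord.
With the seventh (G) in the bass, the chord is in third inversion.

Ab major ninth, third inversion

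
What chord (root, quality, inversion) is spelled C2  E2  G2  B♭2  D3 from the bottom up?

C dominant ninth, root position

The distinct note names are C, E, G, Bb, D. Stacked in thirds they read C–E–G–Bb–D, which is a dominant ninth chord on C.
The lowest note is C, the root of the chord, so this is root position.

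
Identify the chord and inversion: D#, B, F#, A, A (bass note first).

Reducing to letter names: D#, B, F#, A. These stack in thirds as B–D#–F#–A — a B dominant seventh chord.
D# is the third of B dominant seventh; third in the bass means first inversion (figured bass 6/5).

B dominant seventh, first inversion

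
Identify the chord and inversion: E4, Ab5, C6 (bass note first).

Ab augmented, second inversion

The distinct note names are E, Ab, C. Stacked in thirds they read Ab–C–E, which is an augmented triad on Ab.
The lowest note is E, the fifth of the chord, so this is second inversion (figured bass 6/4).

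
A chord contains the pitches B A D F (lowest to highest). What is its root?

B, A, D, F are the tones of a B half-diminished seventh chord (B–D–F–A), making B the root.

B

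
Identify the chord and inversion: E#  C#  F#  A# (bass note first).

The pitch classes E#, C#, F#, A# arrange in thirds as F#–A#–C#–E#: an F# major seventh chord.
With the seventh (E#) in the bass, the chord is in third inversion (figured bass 4/2).

F# major seventh, third inversion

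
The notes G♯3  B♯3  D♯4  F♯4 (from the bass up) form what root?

G#

The distinct letter names are G#, B#, D#, F#. Arranged as a stack of thirds they read G#–B#–D#–F#, so G# is the root (a G# dominant seventh chord).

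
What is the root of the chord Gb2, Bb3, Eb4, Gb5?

Eb

Reordering Gb, Bb, Eb into stacked thirds gives Eb–Gb–Bb; the bottom of that stack, Eb, is the root.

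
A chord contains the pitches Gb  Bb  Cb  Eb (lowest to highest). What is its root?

Cb

The distinct letter names are Gb, Bb, Cb, Eb. Arranged as a stack of thirds they read Cb–Eb–Gb–Bb, so Cb is the root (a Cb major seventh chord).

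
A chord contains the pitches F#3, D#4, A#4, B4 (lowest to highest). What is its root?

B

The distinct letter names are F#, D#, A#, B. Arranged as a stack of thirds they read B–D#–F#–A#, so B is the root (a B major seventh chord).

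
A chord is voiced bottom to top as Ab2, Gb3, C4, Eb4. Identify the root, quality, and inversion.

Ab dominant seventh, root position

Reducing to letter names: Ab, Gb, C, Eb. These stack in thirds as Ab–C–Eb–Gb — an Ab dominant seventh chord.
The lowest note is Ab, the root of the chord, so this is root position (figured bass 7).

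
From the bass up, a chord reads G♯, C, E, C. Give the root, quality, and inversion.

The distinct note names are G#, C, E. Stacked in thirds they read C–E–G#, which is an augmented triad on C.
G# is the fifth of C augmented; fifth in the bass means second inversion (figured bass 6/4).

C augmented, second inversion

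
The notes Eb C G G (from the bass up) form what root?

C

Reordering Eb, C, G into stacked thirds gives C–Eb–G; the bottom of that stack, C, is the root.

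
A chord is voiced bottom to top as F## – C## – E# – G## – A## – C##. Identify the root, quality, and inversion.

F## dominant ninth, root position

The pitch classes F##, C##, E#, G##, A## arrange in thirds as F##–A##–C##–E#–G##: an F## dominant ninth chord.
The lowest note is F##, the root of the chord, so this is root position.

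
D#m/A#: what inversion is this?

D#m/A# means D# minor with A# in the bass. A# is the fifth of D# minor (D#–F#–A#), so this is second inversion.

second inversion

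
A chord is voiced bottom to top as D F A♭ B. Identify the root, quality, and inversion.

B diminished seventh, first inversion

The pitch classes D, F, Ab, B arrange in thirds as B–D–F–Ab: a B diminished seventh chord.
The lowest note is D, the third of the chord, so this is first inversion (figured bass 6/5).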